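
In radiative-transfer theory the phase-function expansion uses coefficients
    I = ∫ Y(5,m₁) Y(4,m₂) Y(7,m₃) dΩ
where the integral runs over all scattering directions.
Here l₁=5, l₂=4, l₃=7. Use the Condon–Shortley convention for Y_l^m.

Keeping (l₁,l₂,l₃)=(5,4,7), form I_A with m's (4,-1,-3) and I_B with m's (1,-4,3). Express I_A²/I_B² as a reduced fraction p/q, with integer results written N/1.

Shared (l₁,l₂,l₃)=(5,4,7): N and (l;000)² cancel in I_A²/I_B².
A: Δ = 2!·8!·6!/17! = 1/6126120; Racah Σ t=0..1: t=0:+1/362880 t=1:−1/1935360 = 13/5806080; ⇒ 3j(5 4 7; 4 -1 -3)² = 195/10472, sgn +1
B: Δ = 2!·8!·6!/17! = 1/6126120; Racah Σ t=0..0: t=0:+1/829440 = 1/829440; ⇒ 3j(5 4 7; 1 -4 3)² = 35/2431, sgn +1
I_A²/I_B² = (195/10472)/(35/2431) = 507/392

507/392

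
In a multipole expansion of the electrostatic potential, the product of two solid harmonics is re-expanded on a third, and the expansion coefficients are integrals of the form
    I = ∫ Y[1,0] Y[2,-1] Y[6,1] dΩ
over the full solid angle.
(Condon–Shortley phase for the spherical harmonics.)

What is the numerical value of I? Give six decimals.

0.000000

l₃=6 ∉ [1,3] — triangle fails ⇒ I = 0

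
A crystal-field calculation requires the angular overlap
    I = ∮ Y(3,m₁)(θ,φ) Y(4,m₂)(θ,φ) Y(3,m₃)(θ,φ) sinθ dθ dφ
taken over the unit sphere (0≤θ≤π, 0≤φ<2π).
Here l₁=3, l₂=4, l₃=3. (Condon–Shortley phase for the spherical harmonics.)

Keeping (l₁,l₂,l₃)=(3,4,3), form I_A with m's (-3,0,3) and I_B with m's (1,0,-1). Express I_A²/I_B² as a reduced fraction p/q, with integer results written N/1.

Shared (l₁,l₂,l₃)=(3,4,3): N and (l;000)² cancel in I_A²/I_B².
A: Δ = 4!·2!·4!/11! = 1/34650; Racah Σ t=4..4: t=4:+1/1152 = 1/1152; ⇒ 3j(3 4 3; -3 0 3)² = 1/154, sgn +1
B: Δ = 4!·2!·4!/11! = 1/34650; Racah Σ t=0..2: t=0:+1/1152 t=1:−1/36 t=2:+1/32 = 5/1152; ⇒ 3j(3 4 3; 1 0 -1)² = 1/1386, sgn +1
I_A²/I_B² = (1/154)/(1/1386) = 9/1

9/1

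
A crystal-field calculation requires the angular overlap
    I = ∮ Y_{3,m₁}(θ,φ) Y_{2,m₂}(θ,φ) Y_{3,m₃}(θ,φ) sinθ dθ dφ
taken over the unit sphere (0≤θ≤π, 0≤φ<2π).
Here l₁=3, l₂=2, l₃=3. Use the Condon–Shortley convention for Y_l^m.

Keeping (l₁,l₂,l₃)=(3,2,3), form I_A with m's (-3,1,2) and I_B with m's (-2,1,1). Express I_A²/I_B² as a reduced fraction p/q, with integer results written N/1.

Same 3,2,3: normalisation and zero-m 3j drop out of the ratio.
A: Δ: 2! 4! 2! / 9! → 1/3780; sum: t=2:+1/48 = 1/48; 3j²(3 2 3; -3 1 2) = Δ·Π!·Σ² = 5/84  (sign -1)
B: Δ: 2! 4! 2! / 9! → 1/3780; sum: t=1:−1/48 t=2:+1/12 = 1/16; 3j²(3 2 3; -2 1 1) = Δ·Π!·Σ² = 1/28  (sign +1)
I_A²/I_B² = (5/84)/(1/28) = 5/3

5/3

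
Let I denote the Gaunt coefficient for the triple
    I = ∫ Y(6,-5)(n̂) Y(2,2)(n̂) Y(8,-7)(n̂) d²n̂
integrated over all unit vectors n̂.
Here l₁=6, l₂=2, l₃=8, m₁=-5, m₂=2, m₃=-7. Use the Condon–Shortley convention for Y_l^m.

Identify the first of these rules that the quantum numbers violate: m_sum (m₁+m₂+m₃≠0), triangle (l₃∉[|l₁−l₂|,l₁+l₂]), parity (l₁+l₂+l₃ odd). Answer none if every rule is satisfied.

m₁+m₂+m₃ = -5 + 2 − 7 = -10  ✗
triangle: |6−2|=4 ≤ l₃=8 ≤ 6+2=8
parity: l₁+l₂+l₃ = 16 is even

m_sum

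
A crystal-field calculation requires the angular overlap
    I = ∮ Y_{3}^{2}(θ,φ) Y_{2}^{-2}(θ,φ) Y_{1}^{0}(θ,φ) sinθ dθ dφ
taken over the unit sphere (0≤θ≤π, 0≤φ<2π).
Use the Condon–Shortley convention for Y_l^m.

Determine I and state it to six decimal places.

Checks pass: Σm=0; 6 even; l₃=1∈[1,5].
(2·3+1)(2·2+1)(2·1+1) = 105
Δ: 4! 2! 0! / 7! → 1/105
sum: t=2:+1/4 = 1/4
3j²(3 2 1; 0 0 0) = Δ·Π!·Σ² = 3/35  (sign -1)
sum: t=0:+1/24 = 1/24
3j²(3 2 1; 2 -2 0) = Δ·Π!·Σ² = 1/21  (sign -1)
combine: 4πI² = 105·3/35·1/21 = 3/7
take √, sign +1: I = 0.18467439

0.184674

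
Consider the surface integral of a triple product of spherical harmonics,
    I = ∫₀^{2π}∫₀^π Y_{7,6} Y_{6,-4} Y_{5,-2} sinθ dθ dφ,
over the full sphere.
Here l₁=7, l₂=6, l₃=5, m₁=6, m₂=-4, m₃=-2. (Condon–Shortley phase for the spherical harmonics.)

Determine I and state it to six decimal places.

m-sum 0 ✓  L=18 even ✓  1≤5≤13 ✓
Π(2lᵢ+1) = 15×13×11 = 2145
triangle coeff Δ(7,6,5) = 1/174594420
Σ_t [2,6]: t=2:+1/4147200 t=3:−1/207360 t=4:+1/82944 t=5:−1/207360 t=6:+1/4147200 = 1/345600
(3j)²=420/46189 [(7 6 5; 0 0 0)], sign=-1
Σ_t [0,1]: t=0:+1/19353600 t=1:−1/21772800 = 1/174182400
(3j)²=1/3876 [(7 6 5; 6 -4 -2)], sign=-1
⇒ 4πI² = 525/104329
I = (+1)√(525/104329/(4π)) = 0.02001116

0.020011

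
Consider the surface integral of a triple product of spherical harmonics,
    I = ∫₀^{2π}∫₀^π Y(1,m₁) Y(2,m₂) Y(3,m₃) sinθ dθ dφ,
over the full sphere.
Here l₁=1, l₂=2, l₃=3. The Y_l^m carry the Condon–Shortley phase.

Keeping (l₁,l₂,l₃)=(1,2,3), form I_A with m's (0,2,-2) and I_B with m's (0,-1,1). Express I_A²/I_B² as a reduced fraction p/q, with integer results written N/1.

5/8

Shared (l₁,l₂,l₃)=(1,2,3): N and (l;000)² cancel in I_A²/I_B².
A: Δ = 0!·2!·4!/7! = 1/105; Racah Σ t=0..0: t=0:+1/24 = 1/24; ⇒ 3j(1 2 3; 0 2 -2)² = 1/21, sgn -1
B: Δ = 0!·2!·4!/7! = 1/105; Racah Σ t=0..0: t=0:+1/6 = 1/6; ⇒ 3j(1 2 3; 0 -1 1)² = 8/105, sgn +1
I_A²/I_B² = (1/21)/(8/105) = 5/8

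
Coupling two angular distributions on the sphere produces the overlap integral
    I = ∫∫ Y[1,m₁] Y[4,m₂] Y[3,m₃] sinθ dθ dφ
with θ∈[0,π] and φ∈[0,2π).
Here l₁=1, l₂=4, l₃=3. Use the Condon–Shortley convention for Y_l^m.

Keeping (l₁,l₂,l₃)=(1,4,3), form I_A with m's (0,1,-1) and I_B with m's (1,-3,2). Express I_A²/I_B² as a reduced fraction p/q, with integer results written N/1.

5/7

Same 1,4,3: normalisation and zero-m 3j drop out of the ratio.
A: Δ: 2! 0! 6! / 9! → 1/252; sum: t=1:−1/48 = -1/48; 3j²(1 4 3; 0 1 -1) = Δ·Π!·Σ² = 5/84  (sign -1)
B: Δ: 2! 0! 6! / 9! → 1/252; sum: t=0:+1/240 = 1/240; 3j²(1 4 3; 1 -3 2) = Δ·Π!·Σ² = 1/12  (sign -1)
I_A²/I_B² = (5/84)/(1/12) = 5/7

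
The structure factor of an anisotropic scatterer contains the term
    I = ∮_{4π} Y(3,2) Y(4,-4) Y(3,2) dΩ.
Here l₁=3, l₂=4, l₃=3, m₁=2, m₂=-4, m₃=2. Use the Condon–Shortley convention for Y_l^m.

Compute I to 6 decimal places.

m-sum 0 ✓  L=10 even ✓  1≤3≤7 ✓
Π(2lᵢ+1) = 7×9×7 = 441
triangle coeff Δ(3,4,3) = 1/34650
Σ_t [1,3]: t=1:−1/72 t=2:+1/16 t=3:−1/72 = 5/144
(3j)²=2/77 [(3 4 3; 0 0 0)], sign=-1
Σ_t [0,0]: t=0:+1/576 = 1/576
(3j)²=5/99 [(3 4 3; 2 -4 2)], sign=-1
⇒ 4πI² = 70/121
I = (+1)√(70/121/(4π)) = 0.21456131

0.214561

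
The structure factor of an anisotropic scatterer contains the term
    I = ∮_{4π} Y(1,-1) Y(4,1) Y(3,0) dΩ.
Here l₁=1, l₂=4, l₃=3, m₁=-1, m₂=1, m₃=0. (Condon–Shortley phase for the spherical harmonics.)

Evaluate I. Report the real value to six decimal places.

-0.194664

m-sum 0 ✓  L=8 even ✓  3≤3≤5 ✓
Π(2lᵢ+1) = 3×9×7 = 189
triangle coeff Δ(1,4,3) = 1/252
Σ_t [1,1]: t=1:−1/36 = -1/36
(3j)²=4/63 [(1 4 3; 0 0 0)], sign=+1
Σ_t [2,2]: t=2:+1/72 = 1/72
(3j)²=5/126 [(1 4 3; -1 1 0)], sign=-1
⇒ 4πI² = 10/21
I = (-1)√(10/21/(4π)) = -0.19466390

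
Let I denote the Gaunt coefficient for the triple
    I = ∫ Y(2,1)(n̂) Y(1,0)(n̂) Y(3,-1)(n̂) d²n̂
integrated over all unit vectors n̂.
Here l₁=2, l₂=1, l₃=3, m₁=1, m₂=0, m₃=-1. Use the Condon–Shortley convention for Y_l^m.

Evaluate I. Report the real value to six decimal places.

Rules hold: Σm=0, L=6 even, 1≤3≤3.
N = 5·3·7 = 105
Δ = 0!·4!·2!/7! = 1/105
Racah Σ t=0..0: t=0:+1/4 = 1/4
⇒ 3j(2 1 3; 0 0 0)² = 3/35, sgn -1
Racah Σ t=0..0: t=0:+1/6 = 1/6
⇒ 3j(2 1 3; 1 0 -1)² = 8/105, sgn +1
4πI² = N·(3j₀)²·(3jₘ)² = 24/35
I = -1·√(0.685714/4π) = -0.23359668

-0.233597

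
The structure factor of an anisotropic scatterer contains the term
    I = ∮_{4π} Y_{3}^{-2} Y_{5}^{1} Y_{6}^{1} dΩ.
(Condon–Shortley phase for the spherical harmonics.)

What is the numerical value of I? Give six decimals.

Checks pass: Σm=0; 14 even; l₃=6∈[2,8].
(2·3+1)(2·5+1)(2·6+1) = 1001
Δ: 2! 4! 8! / 15! → 1/675675
sum: t=0:+1/8640 t=1:−1/2304 t=2:+1/8640 = -7/34560
3j²(3 5 6; 0 0 0) = Δ·Π!·Σ² = 7/429  (sign -1)
sum: t=1:−1/17280 t=2:+1/6912 = 1/11520
3j²(3 5 6; -2 1 1) = Δ·Π!·Σ² = 2/143  (sign -1)
combine: 4πI² = 1001·7/429·2/143 = 98/429
take √, sign +1: I = 0.13482780

0.134828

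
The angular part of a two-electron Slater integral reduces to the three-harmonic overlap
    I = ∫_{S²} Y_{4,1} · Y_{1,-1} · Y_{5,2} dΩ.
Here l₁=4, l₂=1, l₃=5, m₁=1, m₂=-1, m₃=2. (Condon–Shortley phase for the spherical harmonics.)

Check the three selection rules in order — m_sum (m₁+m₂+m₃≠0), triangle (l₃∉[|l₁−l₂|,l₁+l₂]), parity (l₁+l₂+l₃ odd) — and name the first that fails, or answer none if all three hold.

m_sum

m₁+m₂+m₃ = 1 − 1 + 2 = 2  ✗
triangle: |4−1|=3 ≤ l₃=5 ≤ 4+1=5
parity: l₁+l₂+l₃ = 10 is even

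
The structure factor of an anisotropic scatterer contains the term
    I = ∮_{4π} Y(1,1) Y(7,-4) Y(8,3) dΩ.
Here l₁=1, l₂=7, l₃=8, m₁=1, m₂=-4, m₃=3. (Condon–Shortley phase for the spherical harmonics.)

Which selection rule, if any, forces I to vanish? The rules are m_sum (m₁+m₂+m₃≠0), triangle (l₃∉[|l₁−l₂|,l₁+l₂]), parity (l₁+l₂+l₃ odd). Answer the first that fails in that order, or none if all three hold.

none

Σmᵢ = 0  ✓
l₃∈[|l₁−l₂|,l₁+l₂]=[6,8], have l₃=8  ✓
Σlᵢ = 16 ⇒ even  ✓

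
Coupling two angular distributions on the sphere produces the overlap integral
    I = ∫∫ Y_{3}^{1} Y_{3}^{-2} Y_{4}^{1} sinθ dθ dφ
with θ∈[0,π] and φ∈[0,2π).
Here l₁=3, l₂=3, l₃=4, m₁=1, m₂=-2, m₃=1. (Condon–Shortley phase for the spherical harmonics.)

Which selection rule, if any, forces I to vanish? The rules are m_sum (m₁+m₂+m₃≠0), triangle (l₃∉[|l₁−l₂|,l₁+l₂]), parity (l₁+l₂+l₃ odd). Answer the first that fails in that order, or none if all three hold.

none

Σmᵢ = 0  ✓
l₃∈[|l₁−l₂|,l₁+l₂]=[0,6], have l₃=4  ✓
Σlᵢ = 10 ⇒ even  ✓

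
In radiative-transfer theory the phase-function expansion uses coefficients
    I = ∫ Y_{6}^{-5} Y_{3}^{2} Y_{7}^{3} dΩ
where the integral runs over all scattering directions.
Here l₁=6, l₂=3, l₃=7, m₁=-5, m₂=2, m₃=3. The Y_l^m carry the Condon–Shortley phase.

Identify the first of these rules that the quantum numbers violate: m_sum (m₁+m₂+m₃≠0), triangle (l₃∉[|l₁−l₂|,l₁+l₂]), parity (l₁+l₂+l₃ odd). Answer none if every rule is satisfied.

Σmᵢ = 0  ✓
l₃∈[|l₁−l₂|,l₁+l₂]=[3,9], have l₃=7  ✓
Σlᵢ = 16 ⇒ even  ✓

none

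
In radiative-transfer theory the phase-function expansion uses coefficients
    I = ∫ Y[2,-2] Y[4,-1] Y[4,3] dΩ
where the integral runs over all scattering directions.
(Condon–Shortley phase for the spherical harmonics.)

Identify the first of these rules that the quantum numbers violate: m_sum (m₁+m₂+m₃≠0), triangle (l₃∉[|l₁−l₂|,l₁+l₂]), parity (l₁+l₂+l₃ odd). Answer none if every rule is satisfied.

m₁+m₂+m₃ = -2 − 1 + 3 = 0  ✓
triangle: |2−4|=2 ≤ l₃=4 ≤ 2+4=6  ✓
parity: l₁+l₂+l₃ = 10 is even  ✓

none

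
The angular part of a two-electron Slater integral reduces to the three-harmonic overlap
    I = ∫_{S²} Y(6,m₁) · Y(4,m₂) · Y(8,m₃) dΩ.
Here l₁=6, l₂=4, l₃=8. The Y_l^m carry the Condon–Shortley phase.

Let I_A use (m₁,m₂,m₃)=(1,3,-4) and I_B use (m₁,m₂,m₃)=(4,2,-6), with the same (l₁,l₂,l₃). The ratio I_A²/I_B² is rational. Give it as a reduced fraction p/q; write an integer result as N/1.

25/52

Shared (l₁,l₂,l₃)=(6,4,8): N and (l;000)² cancel in I_A²/I_B².
A: Δ = 2!·10!·6!/19! = 1/23279256; Racah Σ t=1..2: t=1:−1/12441600 t=2:+1/7257600 = 1/17418240; ⇒ 3j(6 4 8; 1 3 -4)² = 125/25194, sgn +1
B: Δ = 2!·10!·6!/19! = 1/23279256; Racah Σ t=0..2: t=0:+1/116121600 t=1:−1/43545600 t=2:+1/348364800 = -1/87091200; ⇒ 3j(6 4 8; 4 2 -6)² = 10/969, sgn -1
I_A²/I_B² = (125/25194)/(10/969) = 25/52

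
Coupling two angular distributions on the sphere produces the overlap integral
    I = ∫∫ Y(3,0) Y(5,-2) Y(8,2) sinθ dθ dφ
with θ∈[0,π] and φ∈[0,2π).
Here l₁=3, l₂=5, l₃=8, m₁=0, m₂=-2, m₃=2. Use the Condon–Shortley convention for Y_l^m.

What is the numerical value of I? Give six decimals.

m-sum 0 ✓  L=16 even ✓  2≤8≤8 ✓
Π(2lᵢ+1) = 7×11×17 = 1309
triangle coeff Δ(3,5,8) = 1/136136
Σ_t [0,0]: t=0:+1/518400 = 1/518400
(3j)²=56/2431 [(3 5 8; 0 0 0)], sign=+1
Σ_t [0,0]: t=0:+1/1088640 = 1/1088640
(3j)²=300/17017 [(3 5 8; 0 -2 2)], sign=+1
⇒ 4πI² = 16800/31603
I = (+1)√(16800/31603/(4π)) = 0.20567692

0.205677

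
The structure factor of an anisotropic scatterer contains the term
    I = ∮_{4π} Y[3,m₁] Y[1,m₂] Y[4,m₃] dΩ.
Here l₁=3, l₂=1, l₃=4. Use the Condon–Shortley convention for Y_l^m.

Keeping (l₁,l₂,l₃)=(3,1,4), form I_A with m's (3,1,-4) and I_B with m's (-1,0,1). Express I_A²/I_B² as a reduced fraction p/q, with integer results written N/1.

Shared (l₁,l₂,l₃)=(3,1,4): N and (l;000)² cancel in I_A²/I_B².
A: Δ = 0!·6!·2!/9! = 1/252; Racah Σ t=0..0: t=0:+1/1440 = 1/1440; ⇒ 3j(3 1 4; 3 1 -4)² = 1/9, sgn +1
B: Δ = 0!·6!·2!/9! = 1/252; Racah Σ t=0..0: t=0:+1/48 = 1/48; ⇒ 3j(3 1 4; -1 0 1)² = 5/84, sgn -1
I_A²/I_B² = (1/9)/(5/84) = 28/15

28/15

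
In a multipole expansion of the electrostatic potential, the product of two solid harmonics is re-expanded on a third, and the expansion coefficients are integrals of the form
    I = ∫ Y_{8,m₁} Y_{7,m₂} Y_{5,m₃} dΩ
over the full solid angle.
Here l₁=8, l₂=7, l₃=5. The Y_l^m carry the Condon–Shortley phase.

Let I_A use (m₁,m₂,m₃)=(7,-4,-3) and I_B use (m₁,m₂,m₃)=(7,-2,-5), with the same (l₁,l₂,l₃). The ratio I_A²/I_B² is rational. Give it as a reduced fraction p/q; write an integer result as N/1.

198/125

l's match ⇒ only the (l;m) 3-j factors differ between A and B.
A: triangle coeff Δ(8,7,5) = 1/814773960; Σ_t [0,1]: t=0:+1/2612736000 t=1:−1/1045094400 = -1/1741824000; (3j)²=33/3230 [(8 7 5; 7 -4 -3)], sign=-1
B: triangle coeff Δ(8,7,5) = 1/814773960; Σ_t [1,1]: t=1:−1/6270566400 = -1/6270566400; (3j)²=25/3876 [(8 7 5; 7 -2 -5)], sign=-1
I_A²/I_B² = (33/3230)/(25/3876) = 198/125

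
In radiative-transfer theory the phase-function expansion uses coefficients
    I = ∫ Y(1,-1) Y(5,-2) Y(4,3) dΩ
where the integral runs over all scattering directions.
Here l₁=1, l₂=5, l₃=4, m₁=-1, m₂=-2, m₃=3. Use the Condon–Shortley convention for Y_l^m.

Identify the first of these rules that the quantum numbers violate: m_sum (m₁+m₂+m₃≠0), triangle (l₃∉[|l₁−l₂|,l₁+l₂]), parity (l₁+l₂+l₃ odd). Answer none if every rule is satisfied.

none

azimuthal sum: -1 − 2 + 3 = 0  ✓
4 ≤ 4 ≤ 6 (triangle on l)  ✓
L = 1 + 5 + 4 = 10 (even)  ✓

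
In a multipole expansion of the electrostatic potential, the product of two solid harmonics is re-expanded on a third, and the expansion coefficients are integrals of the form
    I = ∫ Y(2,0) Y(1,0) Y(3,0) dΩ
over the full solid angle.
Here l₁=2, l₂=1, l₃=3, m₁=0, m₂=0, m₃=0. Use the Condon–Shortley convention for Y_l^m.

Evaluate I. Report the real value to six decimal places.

0.247767

Rules hold: Σm=0, L=6 even, 1≤3≤3.
N = 5·3·7 = 105
Δ = 0!·4!·2!/7! = 1/105
Racah Σ t=0..0: t=0:+1/4 = 1/4
⇒ 3j(2 1 3; 0 0 0)² = 3/35, sgn -1
(m-triple is (0,0,0) — same symbol as above.)
4πI² = N·(3j₀)²·(3jₘ)² = 27/35
I = +1·√(0.771429/4π) = 0.24776670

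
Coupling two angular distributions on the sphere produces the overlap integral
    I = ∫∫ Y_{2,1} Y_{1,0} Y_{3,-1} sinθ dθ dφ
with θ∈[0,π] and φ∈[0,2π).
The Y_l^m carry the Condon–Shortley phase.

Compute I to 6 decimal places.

-0.233597

Checks pass: Σm=0; 6 even; l₃=3∈[1,3].
(2·2+1)(2·1+1)(2·3+1) = 105
Δ: 0! 4! 2! / 7! → 1/105
sum: t=0:+1/4 = 1/4
3j²(2 1 3; 0 0 0) = Δ·Π!·Σ² = 3/35  (sign -1)
sum: t=0:+1/6 = 1/6
3j²(2 1 3; 1 0 -1) = Δ·Π!·Σ² = 8/105  (sign +1)
combine: 4πI² = 105·3/35·8/105 = 24/35
take √, sign -1: I = -0.23359668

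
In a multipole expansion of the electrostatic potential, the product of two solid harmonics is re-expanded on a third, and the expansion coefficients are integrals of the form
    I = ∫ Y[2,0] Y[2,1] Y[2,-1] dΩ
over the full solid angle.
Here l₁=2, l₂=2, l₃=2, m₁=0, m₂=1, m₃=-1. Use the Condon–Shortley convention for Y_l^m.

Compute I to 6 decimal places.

Checks pass: Σm=0; 6 even; l₃=2∈[0,4].
(2·2+1)(2·2+1)(2·2+1) = 125
Δ: 2! 2! 2! / 7! → 1/630
sum: t=0:+1/8 t=1:−1/1 t=2:+1/8 = -3/4
3j²(2 2 2; 0 0 0) = Δ·Π!·Σ² = 2/35  (sign -1)
sum: t=1:−1/2 t=2:+1/4 = -1/4
3j²(2 2 2; 0 1 -1) = Δ·Π!·Σ² = 1/70  (sign +1)
combine: 4πI² = 125·2/35·1/70 = 5/49
take √, sign -1: I = -0.09011188

-0.090112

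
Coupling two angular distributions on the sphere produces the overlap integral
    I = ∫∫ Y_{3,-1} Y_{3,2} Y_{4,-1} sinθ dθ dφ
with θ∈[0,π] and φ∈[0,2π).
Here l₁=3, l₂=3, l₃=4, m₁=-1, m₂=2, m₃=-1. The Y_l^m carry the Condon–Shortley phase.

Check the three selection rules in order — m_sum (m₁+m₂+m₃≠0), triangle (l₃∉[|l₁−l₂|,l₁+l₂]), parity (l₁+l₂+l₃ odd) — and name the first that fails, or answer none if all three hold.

none

m₁+m₂+m₃ = -1 + 2 − 1 = 0  ✓
triangle: |3−3|=0 ≤ l₃=4 ≤ 3+3=6  ✓
parity: l₁+l₂+l₃ = 10 is even  ✓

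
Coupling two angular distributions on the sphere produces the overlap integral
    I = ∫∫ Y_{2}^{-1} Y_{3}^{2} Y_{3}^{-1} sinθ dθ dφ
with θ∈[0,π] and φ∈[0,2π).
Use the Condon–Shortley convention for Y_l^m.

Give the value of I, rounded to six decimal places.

0.162868

Checks pass: Σm=0; 8 even; l₃=3∈[1,5].
(2·2+1)(2·3+1)(2·3+1) = 245
Δ: 2! 2! 4! / 9! → 1/3780
sum: t=0:+1/24 t=1:−1/4 t=2:+1/24 = -1/6
3j²(2 3 3; 0 0 0) = Δ·Π!·Σ² = 4/105  (sign +1)
sum: t=1:−1/48 t=2:+1/12 = 1/16
3j²(2 3 3; -1 2 -1) = Δ·Π!·Σ² = 1/28  (sign +1)
combine: 4πI² = 245·4/105·1/28 = 1/3
take √, sign +1: I = 0.16286750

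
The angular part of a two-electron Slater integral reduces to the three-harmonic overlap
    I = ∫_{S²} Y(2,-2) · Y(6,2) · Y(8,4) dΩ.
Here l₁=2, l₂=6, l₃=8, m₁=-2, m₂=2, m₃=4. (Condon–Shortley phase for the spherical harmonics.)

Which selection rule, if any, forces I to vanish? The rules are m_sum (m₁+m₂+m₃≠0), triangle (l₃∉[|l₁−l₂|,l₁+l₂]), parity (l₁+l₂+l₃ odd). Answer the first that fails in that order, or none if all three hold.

Σmᵢ = 4  ✗
l₃∈[|l₁−l₂|,l₁+l₂]=[4,8], have l₃=8
Σlᵢ = 16 ⇒ even

m_sum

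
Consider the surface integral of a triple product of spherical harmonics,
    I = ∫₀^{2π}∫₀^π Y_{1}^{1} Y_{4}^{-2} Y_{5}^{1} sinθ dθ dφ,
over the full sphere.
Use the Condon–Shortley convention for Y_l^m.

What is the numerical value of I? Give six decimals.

-0.120286

Checks pass: Σm=0; 10 even; l₃=5∈[3,5].
(2·1+1)(2·4+1)(2·5+1) = 297
Δ: 0! 2! 8! / 11! → 1/495
sum: t=0:+1/576 = 1/576
3j²(1 4 5; 0 0 0) = Δ·Π!·Σ² = 5/99  (sign -1)
sum: t=0:+1/2880 = 1/2880
3j²(1 4 5; 1 -2 1) = Δ·Π!·Σ² = 2/165  (sign +1)
combine: 4πI² = 297·5/99·2/165 = 2/11
take √, sign -1: I = -0.12028562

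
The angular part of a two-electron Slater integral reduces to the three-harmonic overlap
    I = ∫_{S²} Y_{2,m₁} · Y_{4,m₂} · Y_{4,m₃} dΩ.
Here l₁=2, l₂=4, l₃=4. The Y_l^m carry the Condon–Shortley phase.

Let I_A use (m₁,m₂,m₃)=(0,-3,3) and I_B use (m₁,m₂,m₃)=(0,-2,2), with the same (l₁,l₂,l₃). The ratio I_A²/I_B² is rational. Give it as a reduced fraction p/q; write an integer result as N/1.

l's match ⇒ only the (l;m) 3-j factors differ between A and B.
A: triangle coeff Δ(2,4,4) = 1/13860; Σ_t [0,1]: t=0:+1/480 t=1:−1/720 = 1/1440; (3j)²=7/1980 [(2 4 4; 0 -3 3)], sign=-1
B: triangle coeff Δ(2,4,4) = 1/13860; Σ_t [0,2]: t=0:+1/192 t=1:−1/120 t=2:+1/2880 = -1/360; (3j)²=16/3465 [(2 4 4; 0 -2 2)], sign=-1
I_A²/I_B² = (7/1980)/(16/3465) = 49/64

49/64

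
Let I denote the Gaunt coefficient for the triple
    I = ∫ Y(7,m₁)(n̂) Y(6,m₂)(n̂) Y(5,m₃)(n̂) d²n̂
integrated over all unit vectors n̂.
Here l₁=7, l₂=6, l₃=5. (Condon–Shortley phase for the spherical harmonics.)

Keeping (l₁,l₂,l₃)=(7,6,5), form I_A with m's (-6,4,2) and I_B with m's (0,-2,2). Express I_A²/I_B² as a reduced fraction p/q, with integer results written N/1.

715/23534

Shared (l₁,l₂,l₃)=(7,6,5): N and (l;000)² cancel in I_A²/I_B².
A: Δ = 8!·6!·4!/19! = 1/174594420; Racah Σ t=7..8: t=7:−1/21772800 t=8:+1/19353600 = 1/174182400; ⇒ 3j(7 6 5; -6 4 2)² = 1/3876, sgn -1
B: Δ = 8!·6!·4!/19! = 1/174594420; Racah Σ t=1..4: t=1:−1/21772800 t=2:+1/691200 t=3:−1/207360 t=4:+1/497664 = -41/29030400; ⇒ 3j(7 6 5; 0 -2 2)² = 11767/1385670, sgn +1
I_A²/I_B² = (1/3876)/(11767/1385670) = 715/23534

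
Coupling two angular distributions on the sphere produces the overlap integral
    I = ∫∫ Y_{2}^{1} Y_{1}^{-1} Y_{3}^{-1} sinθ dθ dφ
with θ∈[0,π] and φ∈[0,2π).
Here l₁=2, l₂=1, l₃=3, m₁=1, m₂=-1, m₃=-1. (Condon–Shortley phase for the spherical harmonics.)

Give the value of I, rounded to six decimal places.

0.000000

1 − 1 − 1 = -1 ≠ 0: azimuthal integral kills it; I = 0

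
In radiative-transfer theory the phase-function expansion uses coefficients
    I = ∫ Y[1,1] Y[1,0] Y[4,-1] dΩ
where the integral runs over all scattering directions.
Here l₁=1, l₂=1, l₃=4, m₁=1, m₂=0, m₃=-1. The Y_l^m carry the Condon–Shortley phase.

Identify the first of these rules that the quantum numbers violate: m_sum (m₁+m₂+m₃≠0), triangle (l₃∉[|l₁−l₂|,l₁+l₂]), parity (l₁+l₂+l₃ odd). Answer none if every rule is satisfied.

triangle

m₁+m₂+m₃ = 1 + 0 − 1 = 0  ✓
triangle: |1−1|=0 ≤ l₃=4 ≤ 1+1=2  ✗
parity: l₁+l₂+l₃ = 6 is even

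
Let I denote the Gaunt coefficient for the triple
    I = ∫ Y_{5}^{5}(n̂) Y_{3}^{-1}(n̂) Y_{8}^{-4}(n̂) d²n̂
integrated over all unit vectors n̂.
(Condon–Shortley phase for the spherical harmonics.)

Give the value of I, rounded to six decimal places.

Rules hold: Σm=0, L=16 even, 2≤8≤8.
N = 11·7·17 = 1309
Δ = 0!·10!·6!/17! = 1/136136
Racah Σ t=0..0: t=0:+1/518400 = 1/518400
⇒ 3j(5 3 8; 0 0 0)² = 56/2431, sgn +1
Racah Σ t=0..0: t=0:+1/174182400 = 1/174182400
⇒ 3j(5 3 8; 5 -1 -4)² = 3/6188, sgn +1
4πI² = N·(3j₀)²·(3jₘ)² = 42/2873
I = +1·√(0.0146189/4π) = 0.03410766

0.034108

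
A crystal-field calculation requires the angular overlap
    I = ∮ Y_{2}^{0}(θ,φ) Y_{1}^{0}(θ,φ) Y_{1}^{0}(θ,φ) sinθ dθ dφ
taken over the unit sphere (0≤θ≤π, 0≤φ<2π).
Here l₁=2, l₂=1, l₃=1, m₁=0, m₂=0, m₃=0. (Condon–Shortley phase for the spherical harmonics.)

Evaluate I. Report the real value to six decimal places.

Checks pass: Σm=0; 4 even; l₃=1∈[1,3].
(2·2+1)(2·1+1)(2·1+1) = 45
Δ: 2! 2! 0! / 5! → 1/30
sum: t=1:−1/1 = -1/1
3j²(2 1 1; 0 0 0) = Δ·Π!·Σ² = 2/15  (sign +1)
(m-triple is (0,0,0) — same symbol as above.)
combine: 4πI² = 45·2/15·2/15 = 4/5
take √, sign +1: I = 0.25231325

0.252313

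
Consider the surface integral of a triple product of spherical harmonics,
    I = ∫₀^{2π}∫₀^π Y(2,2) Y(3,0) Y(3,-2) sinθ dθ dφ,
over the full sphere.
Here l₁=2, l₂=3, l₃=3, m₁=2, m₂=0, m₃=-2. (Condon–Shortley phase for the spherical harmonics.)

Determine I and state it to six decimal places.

-0.188063

Checks pass: Σm=0; 8 even; l₃=3∈[1,5].
(2·2+1)(2·3+1)(2·3+1) = 245
Δ: 2! 2! 4! / 9! → 1/3780
sum: t=0:+1/24 t=1:−1/4 t=2:+1/24 = -1/6
3j²(2 3 3; 0 0 0) = Δ·Π!·Σ² = 4/105  (sign +1)
sum: t=0:+1/24 = 1/24
3j²(2 3 3; 2 0 -2) = Δ·Π!·Σ² = 1/21  (sign -1)
combine: 4πI² = 245·4/105·1/21 = 4/9
take √, sign -1: I = -0.18806319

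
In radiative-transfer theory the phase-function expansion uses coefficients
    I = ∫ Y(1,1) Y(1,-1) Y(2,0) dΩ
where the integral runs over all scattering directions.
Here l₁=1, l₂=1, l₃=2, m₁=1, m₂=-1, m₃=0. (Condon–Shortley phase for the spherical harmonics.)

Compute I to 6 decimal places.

0.126157

m-sum 0 ✓  L=4 even ✓  0≤2≤2 ✓
Π(2lᵢ+1) = 3×3×5 = 45
triangle coeff Δ(1,1,2) = 1/30
Σ_t [0,0]: t=0:+1/1 = 1/1
(3j)²=2/15 [(1 1 2; 0 0 0)], sign=+1
Σ_t [0,0]: t=0:+1/4 = 1/4
(3j)²=1/30 [(1 1 2; 1 -1 0)], sign=+1
⇒ 4πI² = 1/5
I = (+1)√(1/5/(4π)) = 0.12615663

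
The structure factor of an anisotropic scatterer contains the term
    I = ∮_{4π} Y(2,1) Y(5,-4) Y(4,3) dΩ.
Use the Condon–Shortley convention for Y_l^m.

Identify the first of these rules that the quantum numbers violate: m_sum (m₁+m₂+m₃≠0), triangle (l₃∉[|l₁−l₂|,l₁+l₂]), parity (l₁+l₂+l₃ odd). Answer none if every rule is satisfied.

parity

azimuthal sum: 1 − 4 + 3 = 0  ✓
3 ≤ 4 ≤ 7 (triangle on l)  ✓
L = 2 + 5 + 4 = 11 (odd)  ✗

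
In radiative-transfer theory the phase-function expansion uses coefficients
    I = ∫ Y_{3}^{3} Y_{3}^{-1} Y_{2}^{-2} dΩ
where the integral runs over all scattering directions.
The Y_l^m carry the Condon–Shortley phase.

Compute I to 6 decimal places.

0.132981

Rules hold: Σm=0, L=8 even, 0≤2≤6.
N = 7·7·5 = 245
Δ = 4!·2!·2!/9! = 1/3780
Racah Σ t=1..3: t=1:−1/24 t=2:+1/4 t=3:−1/24 = 1/6
⇒ 3j(3 3 2; 0 0 0)² = 4/105, sgn +1
Racah Σ t=0..0: t=0:+1/96 = 1/96
⇒ 3j(3 3 2; 3 -1 -2)² = 1/42, sgn +1
4πI² = N·(3j₀)²·(3jₘ)² = 2/9
I = +1·√(0.222222/4π) = 0.13298076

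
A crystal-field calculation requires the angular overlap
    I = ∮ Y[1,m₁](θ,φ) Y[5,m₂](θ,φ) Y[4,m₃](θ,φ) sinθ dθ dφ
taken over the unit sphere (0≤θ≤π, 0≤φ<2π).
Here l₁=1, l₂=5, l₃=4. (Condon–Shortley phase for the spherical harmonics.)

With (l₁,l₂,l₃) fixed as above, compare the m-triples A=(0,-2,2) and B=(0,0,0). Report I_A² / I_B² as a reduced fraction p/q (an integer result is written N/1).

Same 1,5,4: normalisation and zero-m 3j drop out of the ratio.
A: Δ: 2! 0! 8! / 11! → 1/495; sum: t=1:−1/1440 = -1/1440; 3j²(1 5 4; 0 -2 2) = Δ·Π!·Σ² = 7/165  (sign -1)
B: Δ: 2! 0! 8! / 11! → 1/495; sum: t=1:−1/576 = -1/576; 3j²(1 5 4; 0 0 0) = Δ·Π!·Σ² = 5/99  (sign -1)
I_A²/I_B² = (7/165)/(5/99) = 21/25

21/25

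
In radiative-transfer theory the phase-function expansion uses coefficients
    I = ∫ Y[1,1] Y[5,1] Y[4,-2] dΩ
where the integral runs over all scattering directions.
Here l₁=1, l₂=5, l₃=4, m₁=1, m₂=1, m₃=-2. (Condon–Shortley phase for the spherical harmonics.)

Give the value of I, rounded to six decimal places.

-0.120286

Rules hold: Σm=0, L=10 even, 4≤4≤6.
N = 3·11·9 = 297
Δ = 2!·0!·8!/11! = 1/495
Racah Σ t=1..1: t=1:−1/576 = -1/576
⇒ 3j(1 5 4; 0 0 0)² = 5/99, sgn -1
Racah Σ t=0..0: t=0:+1/2880 = 1/2880
⇒ 3j(1 5 4; 1 1 -2)² = 2/165, sgn +1
4πI² = N·(3j₀)²·(3jₘ)² = 2/11
I = -1·√(0.181818/4π) = -0.12028562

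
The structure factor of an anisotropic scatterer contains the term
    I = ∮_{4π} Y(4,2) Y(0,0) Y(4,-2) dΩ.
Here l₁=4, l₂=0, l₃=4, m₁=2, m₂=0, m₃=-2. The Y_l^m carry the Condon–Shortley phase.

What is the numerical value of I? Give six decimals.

Checks pass: Σm=0; 8 even; l₃=4∈[4,4].
(2·4+1)(2·0+1)(2·4+1) = 81
Δ: 0! 8! 0! / 9! → 1/9
sum: t=0:+1/576 = 1/576
3j²(4 0 4; 0 0 0) = Δ·Π!·Σ² = 1/9  (sign +1)
sum: t=0:+1/1440 = 1/1440
3j²(4 0 4; 2 0 -2) = Δ·Π!·Σ² = 1/9  (sign +1)
combine: 4πI² = 81·1/9·1/9 = 1/1
take √, sign +1: I = 0.28209479

0.282095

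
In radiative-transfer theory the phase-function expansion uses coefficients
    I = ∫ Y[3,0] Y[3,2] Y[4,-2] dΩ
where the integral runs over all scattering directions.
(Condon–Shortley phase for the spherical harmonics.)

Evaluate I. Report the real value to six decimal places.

-0.044418

Checks pass: Σm=0; 10 even; l₃=4∈[0,6].
(2·3+1)(2·3+1)(2·4+1) = 441
Δ: 2! 4! 4! / 11! → 1/34650
sum: t=0:+1/72 t=1:−1/16 t=2:+1/72 = -5/144
3j²(3 3 4; 0 0 0) = Δ·Π!·Σ² = 2/77  (sign -1)
sum: t=1:−1/96 t=2:+1/72 = 1/288
3j²(3 3 4; 0 2 -2) = Δ·Π!·Σ² = 1/462  (sign +1)
combine: 4πI² = 441·2/77·1/462 = 3/121
take √, sign -1: I = -0.04441841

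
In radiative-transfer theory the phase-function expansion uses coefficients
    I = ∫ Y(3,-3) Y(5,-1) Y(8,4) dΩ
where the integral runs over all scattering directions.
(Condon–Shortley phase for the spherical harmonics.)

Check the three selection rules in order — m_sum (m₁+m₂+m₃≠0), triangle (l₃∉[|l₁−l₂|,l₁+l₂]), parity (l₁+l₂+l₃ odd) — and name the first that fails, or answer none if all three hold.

none

Σmᵢ = 0  ✓
l₃∈[|l₁−l₂|,l₁+l₂]=[2,8], have l₃=8  ✓
Σlᵢ = 16 ⇒ even  ✓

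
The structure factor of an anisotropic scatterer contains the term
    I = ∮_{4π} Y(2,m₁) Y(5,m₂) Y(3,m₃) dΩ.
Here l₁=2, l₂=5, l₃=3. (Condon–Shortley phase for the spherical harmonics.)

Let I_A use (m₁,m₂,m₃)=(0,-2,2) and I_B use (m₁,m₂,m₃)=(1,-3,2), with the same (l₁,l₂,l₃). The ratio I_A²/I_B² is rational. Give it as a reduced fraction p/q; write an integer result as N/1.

Same 2,5,3: normalisation and zero-m 3j drop out of the ratio.
A: Δ: 4! 0! 6! / 11! → 1/2310; sum: t=2:+1/480 = 1/480; 3j²(2 5 3; 0 -2 2) = Δ·Π!·Σ² = 3/110  (sign -1)
B: Δ: 4! 0! 6! / 11! → 1/2310; sum: t=1:−1/720 = -1/720; 3j²(2 5 3; 1 -3 2) = Δ·Π!·Σ² = 8/165  (sign +1)
I_A²/I_B² = (3/110)/(8/165) = 9/16

9/16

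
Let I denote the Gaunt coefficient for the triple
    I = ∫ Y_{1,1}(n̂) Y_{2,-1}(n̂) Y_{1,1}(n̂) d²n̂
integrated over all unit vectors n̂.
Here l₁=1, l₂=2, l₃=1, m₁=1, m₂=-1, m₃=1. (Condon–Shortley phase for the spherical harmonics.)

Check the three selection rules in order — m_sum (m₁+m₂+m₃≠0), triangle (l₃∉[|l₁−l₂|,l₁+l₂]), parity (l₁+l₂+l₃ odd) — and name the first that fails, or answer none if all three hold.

m_sum

m₁+m₂+m₃ = 1 − 1 + 1 = 1  ✗
triangle: |1−2|=1 ≤ l₃=1 ≤ 1+2=3
parity: l₁+l₂+l₃ = 4 is even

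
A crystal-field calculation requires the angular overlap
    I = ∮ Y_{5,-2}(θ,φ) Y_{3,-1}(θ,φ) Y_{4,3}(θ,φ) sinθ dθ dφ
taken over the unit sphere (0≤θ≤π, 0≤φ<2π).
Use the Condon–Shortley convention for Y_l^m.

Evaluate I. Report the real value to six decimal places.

-0.171363

m-sum 0 ✓  L=12 even ✓  2≤4≤8 ✓
Π(2lᵢ+1) = 11×7×9 = 693
triangle coeff Δ(5,3,4) = 1/180180
Σ_t [1,3]: t=1:−1/576 t=2:+1/144 t=3:−1/576 = 1/288
(3j)²=20/1001 [(5 3 4; 0 0 0)], sign=+1
Σ_t [1,2]: t=1:−1/4320 t=2:+1/960 = 7/8640
(3j)²=343/12870 [(5 3 4; -2 -1 3)], sign=-1
⇒ 4πI² = 686/1859
I = (-1)√(686/1859/(4π)) = -0.17136315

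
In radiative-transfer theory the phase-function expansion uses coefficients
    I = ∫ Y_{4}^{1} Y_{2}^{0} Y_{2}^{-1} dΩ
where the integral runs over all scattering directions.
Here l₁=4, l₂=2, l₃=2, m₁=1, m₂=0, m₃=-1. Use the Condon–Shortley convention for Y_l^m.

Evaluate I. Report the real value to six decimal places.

-0.220728

Rules hold: Σm=0, L=8 even, 2≤2≤6.
N = 9·5·5 = 225
Δ = 4!·4!·0!/9! = 1/630
Racah Σ t=2..2: t=2:+1/16 = 1/16
⇒ 3j(4 2 2; 0 0 0)² = 2/35, sgn +1
Racah Σ t=2..2: t=2:+1/24 = 1/24
⇒ 3j(4 2 2; 1 0 -1)² = 1/21, sgn -1
4πI² = N·(3j₀)²·(3jₘ)² = 30/49
I = -1·√(0.612245/4π) = -0.22072812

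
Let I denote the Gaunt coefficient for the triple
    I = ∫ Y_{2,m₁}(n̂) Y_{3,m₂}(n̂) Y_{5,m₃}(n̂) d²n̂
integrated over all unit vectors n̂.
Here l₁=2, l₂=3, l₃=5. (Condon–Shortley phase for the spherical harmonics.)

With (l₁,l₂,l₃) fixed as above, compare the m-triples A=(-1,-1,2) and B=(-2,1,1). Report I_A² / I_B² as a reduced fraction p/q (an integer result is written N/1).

Same 2,3,5: normalisation and zero-m 3j drop out of the ratio.
A: Δ: 0! 4! 6! / 11! → 1/2310; sum: t=0:+1/288 = 1/288; 3j²(2 3 5; -1 -1 2) = Δ·Π!·Σ² = 1/22  (sign -1)
B: Δ: 0! 4! 6! / 11! → 1/2310; sum: t=0:+1/1152 = 1/1152; 3j²(2 3 5; -2 1 1) = Δ·Π!·Σ² = 1/154  (sign +1)
I_A²/I_B² = (1/22)/(1/154) = 7/1

7/1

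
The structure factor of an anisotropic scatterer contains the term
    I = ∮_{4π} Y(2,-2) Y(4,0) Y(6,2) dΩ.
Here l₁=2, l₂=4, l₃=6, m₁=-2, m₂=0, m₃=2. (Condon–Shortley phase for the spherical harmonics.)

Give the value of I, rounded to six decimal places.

0.133065

m-sum 0 ✓  L=12 even ✓  2≤6≤6 ✓
Π(2lᵢ+1) = 5×9×13 = 585
triangle coeff Δ(2,4,6) = 1/6435
Σ_t [0,0]: t=0:+1/2304 = 1/2304
(3j)²=5/143 [(2 4 6; 0 0 0)], sign=+1
Σ_t [0,0]: t=0:+1/13824 = 1/13824
(3j)²=14/1287 [(2 4 6; -2 0 2)], sign=+1
⇒ 4πI² = 350/1573
I = (+1)√(350/1573/(4π)) = 0.13306527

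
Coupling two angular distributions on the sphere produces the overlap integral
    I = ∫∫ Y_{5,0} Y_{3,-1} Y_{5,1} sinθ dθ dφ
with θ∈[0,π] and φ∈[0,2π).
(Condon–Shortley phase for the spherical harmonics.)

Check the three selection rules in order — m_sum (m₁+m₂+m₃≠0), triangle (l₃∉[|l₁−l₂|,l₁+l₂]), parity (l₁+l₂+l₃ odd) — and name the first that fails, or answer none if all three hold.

parity

azimuthal sum: 0 − 1 + 1 = 0  ✓
2 ≤ 5 ≤ 8 (triangle on l)  ✓
L = 5 + 3 + 5 = 13 (odd)  ✗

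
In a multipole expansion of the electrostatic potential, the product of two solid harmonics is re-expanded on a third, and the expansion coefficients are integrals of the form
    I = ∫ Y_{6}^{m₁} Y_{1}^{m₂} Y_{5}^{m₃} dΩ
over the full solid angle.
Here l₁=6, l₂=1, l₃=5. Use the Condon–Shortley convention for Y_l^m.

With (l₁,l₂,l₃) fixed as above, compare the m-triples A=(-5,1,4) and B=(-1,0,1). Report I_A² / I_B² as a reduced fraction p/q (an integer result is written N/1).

11/7

Shared (l₁,l₂,l₃)=(6,1,5): N and (l;000)² cancel in I_A²/I_B².
A: Δ = 2!·10!·0!/13! = 1/858; Racah Σ t=2..2: t=2:+1/725760 = 1/725760; ⇒ 3j(6 1 5; -5 1 4)² = 5/78, sgn -1
B: Δ = 2!·10!·0!/13! = 1/858; Racah Σ t=1..1: t=1:−1/17280 = -1/17280; ⇒ 3j(6 1 5; -1 0 1)² = 35/858, sgn -1
I_A²/I_B² = (5/78)/(35/858) = 11/7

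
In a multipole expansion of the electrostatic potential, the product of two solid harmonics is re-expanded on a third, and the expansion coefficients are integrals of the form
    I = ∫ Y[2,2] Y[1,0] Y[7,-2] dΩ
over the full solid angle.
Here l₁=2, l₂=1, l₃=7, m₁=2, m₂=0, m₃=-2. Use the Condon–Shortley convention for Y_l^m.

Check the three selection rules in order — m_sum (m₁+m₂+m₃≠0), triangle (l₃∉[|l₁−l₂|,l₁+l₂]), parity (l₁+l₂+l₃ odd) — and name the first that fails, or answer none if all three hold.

triangle

m₁+m₂+m₃ = 2 + 0 − 2 = 0  ✓
triangle: |2−1|=1 ≤ l₃=7 ≤ 2+1=3  ✗
parity: l₁+l₂+l₃ = 10 is even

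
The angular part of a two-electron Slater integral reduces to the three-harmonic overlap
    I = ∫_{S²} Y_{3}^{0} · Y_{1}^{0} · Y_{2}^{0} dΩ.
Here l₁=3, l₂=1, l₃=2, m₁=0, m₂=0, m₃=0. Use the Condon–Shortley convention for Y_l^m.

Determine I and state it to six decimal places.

m-sum 0 ✓  L=6 even ✓  2≤2≤4 ✓
Π(2lᵢ+1) = 7×3×5 = 105
triangle coeff Δ(3,1,2) = 1/105
Σ_t [1,1]: t=1:−1/4 = -1/4
(3j)²=3/35 [(3 1 2; 0 0 0)], sign=-1
(m-triple is (0,0,0) — same symbol as above.)
⇒ 4πI² = 27/35
I = (+1)√(27/35/(4π)) = 0.24776670

0.247767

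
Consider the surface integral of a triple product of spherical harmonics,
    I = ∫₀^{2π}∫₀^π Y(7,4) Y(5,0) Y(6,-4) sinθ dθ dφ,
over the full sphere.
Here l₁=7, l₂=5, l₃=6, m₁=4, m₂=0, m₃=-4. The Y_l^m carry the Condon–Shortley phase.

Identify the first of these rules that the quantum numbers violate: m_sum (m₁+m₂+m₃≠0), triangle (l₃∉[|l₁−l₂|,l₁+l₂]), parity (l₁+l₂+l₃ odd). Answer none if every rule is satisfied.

none

m₁+m₂+m₃ = 4 + 0 − 4 = 0  ✓
triangle: |7−5|=2 ≤ l₃=6 ≤ 7+5=12  ✓
parity: l₁+l₂+l₃ = 18 is even  ✓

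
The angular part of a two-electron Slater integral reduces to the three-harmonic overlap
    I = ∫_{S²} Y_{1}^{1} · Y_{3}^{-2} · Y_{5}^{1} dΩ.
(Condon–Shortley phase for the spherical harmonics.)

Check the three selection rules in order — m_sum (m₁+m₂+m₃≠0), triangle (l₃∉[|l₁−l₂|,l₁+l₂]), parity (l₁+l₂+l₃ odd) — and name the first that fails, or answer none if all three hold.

triangle

m₁+m₂+m₃ = 1 − 2 + 1 = 0  ✓
triangle: |1−3|=2 ≤ l₃=5 ≤ 1+3=4  ✗
parity: l₁+l₂+l₃ = 9 is odd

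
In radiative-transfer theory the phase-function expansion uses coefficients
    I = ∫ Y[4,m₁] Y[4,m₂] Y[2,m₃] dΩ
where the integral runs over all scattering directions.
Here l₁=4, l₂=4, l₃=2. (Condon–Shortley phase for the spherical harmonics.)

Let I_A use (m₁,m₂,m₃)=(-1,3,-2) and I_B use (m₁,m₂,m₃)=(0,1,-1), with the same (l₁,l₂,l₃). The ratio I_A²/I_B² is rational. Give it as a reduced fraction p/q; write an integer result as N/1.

63/5

l's match ⇒ only the (l;m) 3-j factors differ between A and B.
A: triangle coeff Δ(4,4,2) = 1/13860; Σ_t [5,5]: t=5:−1/480 = -1/480; (3j)²=3/110 [(4 4 2; -1 3 -2)], sign=-1
B: triangle coeff Δ(4,4,2) = 1/13860; Σ_t [3,4]: t=3:−1/72 t=4:+1/96 = -1/288; (3j)²=1/462 [(4 4 2; 0 1 -1)], sign=+1
I_A²/I_B² = (3/110)/(1/462) = 63/5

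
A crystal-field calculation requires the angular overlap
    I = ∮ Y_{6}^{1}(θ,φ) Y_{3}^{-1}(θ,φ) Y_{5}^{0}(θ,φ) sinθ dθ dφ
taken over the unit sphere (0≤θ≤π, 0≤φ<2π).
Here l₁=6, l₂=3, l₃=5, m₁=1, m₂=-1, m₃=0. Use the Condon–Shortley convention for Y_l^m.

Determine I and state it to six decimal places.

Checks pass: Σm=0; 14 even; l₃=5∈[3,9].
(2·6+1)(2·3+1)(2·5+1) = 1001
Δ: 4! 8! 2! / 15! → 1/675675
sum: t=1:−1/8640 t=2:+1/2304 t=3:−1/8640 = 7/34560
3j²(6 3 5; 0 0 0) = Δ·Π!·Σ² = 7/429  (sign -1)
sum: t=0:+1/34560 t=1:−1/3456 t=2:+1/5760 = -1/11520
3j²(6 3 5; 1 -1 0) = Δ·Π!·Σ² = 2/429  (sign +1)
combine: 4πI² = 1001·7/429·2/429 = 98/1287
take √, sign -1: I = -0.07784287

-0.077843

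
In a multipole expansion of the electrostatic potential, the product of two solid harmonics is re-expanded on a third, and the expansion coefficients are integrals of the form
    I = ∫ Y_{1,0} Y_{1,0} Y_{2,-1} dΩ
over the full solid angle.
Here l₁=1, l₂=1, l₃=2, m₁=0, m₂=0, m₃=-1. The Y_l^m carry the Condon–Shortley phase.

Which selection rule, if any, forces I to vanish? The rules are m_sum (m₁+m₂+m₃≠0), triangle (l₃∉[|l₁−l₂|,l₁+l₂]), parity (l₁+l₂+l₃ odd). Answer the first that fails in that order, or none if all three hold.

m_sum

Σmᵢ = -1  ✗
l₃∈[|l₁−l₂|,l₁+l₂]=[0,2], have l₃=2
Σlᵢ = 4 ⇒ even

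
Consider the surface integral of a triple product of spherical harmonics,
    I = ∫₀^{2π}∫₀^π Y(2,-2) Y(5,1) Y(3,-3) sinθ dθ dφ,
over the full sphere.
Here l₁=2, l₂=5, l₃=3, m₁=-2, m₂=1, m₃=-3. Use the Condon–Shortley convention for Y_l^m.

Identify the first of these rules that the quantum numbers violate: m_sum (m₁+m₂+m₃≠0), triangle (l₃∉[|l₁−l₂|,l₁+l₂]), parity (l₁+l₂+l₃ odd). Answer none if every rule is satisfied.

m_sum

m₁+m₂+m₃ = -2 + 1 − 3 = -4  ✗
triangle: |2−5|=3 ≤ l₃=3 ≤ 2+5=7
parity: l₁+l₂+l₃ = 10 is even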